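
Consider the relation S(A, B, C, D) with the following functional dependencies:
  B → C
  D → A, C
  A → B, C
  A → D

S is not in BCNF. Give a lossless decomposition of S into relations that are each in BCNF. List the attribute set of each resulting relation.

Candidate keys of the original relation: {A}, {D}.
Within {A, B, C, D}: {B}⁺ ∩ {A, B, C, D} = {B, C}, not the whole set, so B → C violates BCNF; decompose into {B, C} and {A, B, D}.
{B, C} is in BCNF.
{A, B, D} is in BCNF.

{A, B, D}; {B, C}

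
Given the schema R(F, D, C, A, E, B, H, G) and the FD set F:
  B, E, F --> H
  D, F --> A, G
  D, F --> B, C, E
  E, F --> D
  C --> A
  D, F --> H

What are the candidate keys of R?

Attributes never on any right-hand side: {F} — every candidate key must contain it.
{D, F}⁺ = {A, B, C, D, E, F, G, H} — all of the relation — so {D, F} is a candidate key.
{E, F}⁺ = {A, B, C, D, E, F, G, H} — all of the relation — so {E, F} is a candidate key.
No proper subset of any of these is a key, and no other minimal superkey exists.

{D, F}, {E, F}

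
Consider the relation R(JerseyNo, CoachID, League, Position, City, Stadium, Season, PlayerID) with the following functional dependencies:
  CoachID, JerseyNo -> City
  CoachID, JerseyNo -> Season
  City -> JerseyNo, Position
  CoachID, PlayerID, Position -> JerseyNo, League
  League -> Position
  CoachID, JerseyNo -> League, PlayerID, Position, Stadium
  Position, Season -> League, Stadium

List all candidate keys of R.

{City, CoachID}, {CoachID, JerseyNo}, {CoachID, League, PlayerID}, {CoachID, PlayerID, Position}

No FD produces {CoachID}, so it must be in every candidate key.
{City, CoachID} is a candidate key since {City, CoachID}⁺ = {City, CoachID, JerseyNo, League, PlayerID, Position, Season, Stadium} covers every attribute.
{CoachID, JerseyNo} is a candidate key since {CoachID, JerseyNo}⁺ = {City, CoachID, JerseyNo, League, PlayerID, Position, Season, Stadium} covers every attribute.
{CoachID, League, PlayerID} is a candidate key since {CoachID, League, PlayerID}⁺ = {City, CoachID, JerseyNo, League, PlayerID, Position, Season, Stadium} covers every attribute.
{CoachID, PlayerID, Position} is a candidate key since {CoachID, PlayerID, Position}⁺ = {City, CoachID, JerseyNo, League, PlayerID, Position, Season, Stadium} covers every attribute.
These are minimal and exhaustive — every other superkey contains one of them.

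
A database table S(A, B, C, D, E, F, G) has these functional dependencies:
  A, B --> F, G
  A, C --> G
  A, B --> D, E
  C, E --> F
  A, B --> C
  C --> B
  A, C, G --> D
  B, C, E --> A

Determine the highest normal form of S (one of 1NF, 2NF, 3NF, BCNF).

Candidate keys: {A, B}, {A, C}, {C, E}. Prime attributes: {A, B, C, E}.
C --> B breaks BCNF: {C}⁺ = {B, C}, so {C} is not a superkey.
Since {B} ⊆ prime attributes and every other non-superkey FD also has a prime right side, the schema is in 3NF.

3NF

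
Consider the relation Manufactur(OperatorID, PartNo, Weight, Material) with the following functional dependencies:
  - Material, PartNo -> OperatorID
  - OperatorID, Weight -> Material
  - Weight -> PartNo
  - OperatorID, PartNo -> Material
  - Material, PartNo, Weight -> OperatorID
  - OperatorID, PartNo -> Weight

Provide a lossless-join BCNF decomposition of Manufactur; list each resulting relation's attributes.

Candidate keys of the original relation: {Material, PartNo}, {Material, Weight}, {OperatorID, PartNo}, {OperatorID, Weight}.
Within {Material, OperatorID, PartNo, Weight}: {Weight}⁺ ∩ {Material, OperatorID, PartNo, Weight} = {PartNo, Weight}, not the whole set, so Weight -> PartNo violates BCNF; decompose into {PartNo, Weight} and {Material, OperatorID, Weight}.
{PartNo, Weight} has no BCNF violation.
{Material, OperatorID, Weight} has no BCNF violation.

{Material, OperatorID, Weight}; {PartNo, Weight}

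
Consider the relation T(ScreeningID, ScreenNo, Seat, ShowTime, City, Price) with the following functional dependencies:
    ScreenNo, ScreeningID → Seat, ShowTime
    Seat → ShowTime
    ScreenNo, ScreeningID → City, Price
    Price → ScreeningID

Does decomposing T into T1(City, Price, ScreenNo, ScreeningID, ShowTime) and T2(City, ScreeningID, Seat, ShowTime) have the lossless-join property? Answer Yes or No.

The shared attributes are {City, ScreeningID, ShowTime} and {City, ScreeningID, ShowTime}⁺ = {City, ScreeningID, ShowTime}.
T1 ⊄ {City, ScreeningID, ShowTime} and T2 ⊄ {City, ScreeningID, ShowTime}, so the split is lossy.

No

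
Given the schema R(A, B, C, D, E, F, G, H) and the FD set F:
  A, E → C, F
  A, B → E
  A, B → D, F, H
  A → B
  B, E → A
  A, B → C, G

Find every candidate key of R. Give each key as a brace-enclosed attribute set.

{A}, {B, E}

{A}⁺ = {A, B, C, D, E, F, G, H} — all of the relation — so {A} is a candidate key.
{B, E}⁺ = {A, B, C, D, E, F, G, H} — all of the relation — so {B, E} is a candidate key.
These are minimal and exhaustive — every other superkey contains one of them.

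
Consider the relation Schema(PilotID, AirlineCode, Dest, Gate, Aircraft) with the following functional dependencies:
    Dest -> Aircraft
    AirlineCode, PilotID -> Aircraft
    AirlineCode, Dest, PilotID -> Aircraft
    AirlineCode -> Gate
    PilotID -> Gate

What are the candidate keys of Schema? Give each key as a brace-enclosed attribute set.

{AirlineCode, Dest, PilotID} never appear on the right of any FD, so every key must include all of them.
Closure of {AirlineCode, Dest, PilotID} is {Aircraft, AirlineCode, Dest, Gate, PilotID}, the whole schema; {AirlineCode, Dest, PilotID} is a candidate key.
No smaller or unrelated set reaches every attribute, so there are no other keys.

{AirlineCode, Dest, PilotID}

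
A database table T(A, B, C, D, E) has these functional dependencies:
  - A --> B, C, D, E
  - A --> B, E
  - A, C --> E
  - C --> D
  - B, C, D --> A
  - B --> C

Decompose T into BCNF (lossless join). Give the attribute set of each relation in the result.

Candidate keys of the original relation: {A}, {B}.
Within {A, B, C, D, E}: {C}⁺ ∩ {A, B, C, D, E} = {C, D}, not the whole set, so C --> D violates BCNF; decompose into {C, D} and {A, B, C, E}.
{C, D} has no BCNF violation.
{A, B, C, E} has no BCNF violation.

{A, B, C, E}; {C, D}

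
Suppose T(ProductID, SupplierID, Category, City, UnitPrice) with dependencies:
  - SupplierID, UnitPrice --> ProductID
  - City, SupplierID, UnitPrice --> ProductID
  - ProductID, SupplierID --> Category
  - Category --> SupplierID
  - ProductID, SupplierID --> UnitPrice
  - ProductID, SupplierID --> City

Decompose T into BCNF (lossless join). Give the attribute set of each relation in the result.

Candidate keys of the original relation: {Category, ProductID}, {Category, UnitPrice}, {ProductID, SupplierID}, {SupplierID, UnitPrice}.
Within {Category, City, ProductID, SupplierID, UnitPrice}: {Category}⁺ ∩ {Category, City, ProductID, SupplierID, UnitPrice} = {Category, SupplierID}, not the whole set, so Category --> SupplierID violates BCNF; decompose into {Category, SupplierID} and {Category, City, ProductID, UnitPrice}.
{Category, SupplierID}: every determinant is a superkey — BCNF.
{Category, City, ProductID, UnitPrice}: every determinant is a superkey — BCNF.

{Category, City, ProductID, UnitPrice}; {Category, SupplierID}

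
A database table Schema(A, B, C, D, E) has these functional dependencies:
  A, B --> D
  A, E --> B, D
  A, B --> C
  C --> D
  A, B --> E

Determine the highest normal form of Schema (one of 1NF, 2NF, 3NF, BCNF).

Candidate keys: {A, B}, {A, E}. Prime attributes: {A, B, E}.
For C --> D we have {C}⁺ = {C, D}; {C} is not a superkey, so BCNF fails.
C --> D determines the non-prime attribute {D} from a non-superkey — 3NF is violated.
Checking every proper subset of each key, none determines a non-prime attribute — 2NF is satisfied.

2NF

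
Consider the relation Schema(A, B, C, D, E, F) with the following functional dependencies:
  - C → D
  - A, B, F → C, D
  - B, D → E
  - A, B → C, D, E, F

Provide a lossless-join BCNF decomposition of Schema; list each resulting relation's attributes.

{A, B, C, F}; {B, C, E}; {C, D}

Candidate key of the original relation: {A, B}.
{A, B, C, D, E, F}: {C} determines {C, D} here but is not a superkey — split on C → D, giving {C, D} and {A, B, C, E, F}.
{C, D}: every determinant is a superkey — BCNF.
{A, B, C, E, F}: {B, C} determines {B, C, E} here but is not a superkey — split on B, C → E, giving {B, C, E} and {A, B, C, F}.
{B, C, E}: every determinant is a superkey — BCNF.
{A, B, C, F}: every determinant is a superkey — BCNF.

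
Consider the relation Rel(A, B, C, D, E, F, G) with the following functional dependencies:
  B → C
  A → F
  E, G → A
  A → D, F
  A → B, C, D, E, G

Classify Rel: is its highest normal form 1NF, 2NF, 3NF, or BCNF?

2NF

Candidate keys: {A}, {E, G}. Prime attributes: {A, E, G}.
B → C breaks BCNF: {B}⁺ = {B, C}, so {B} is not a superkey.
Because {C} is non-prime and the left side of B → C is not a superkey, the relation is not in 3NF.
No non-prime attribute depends on a proper subset of any candidate key, so 2NF holds.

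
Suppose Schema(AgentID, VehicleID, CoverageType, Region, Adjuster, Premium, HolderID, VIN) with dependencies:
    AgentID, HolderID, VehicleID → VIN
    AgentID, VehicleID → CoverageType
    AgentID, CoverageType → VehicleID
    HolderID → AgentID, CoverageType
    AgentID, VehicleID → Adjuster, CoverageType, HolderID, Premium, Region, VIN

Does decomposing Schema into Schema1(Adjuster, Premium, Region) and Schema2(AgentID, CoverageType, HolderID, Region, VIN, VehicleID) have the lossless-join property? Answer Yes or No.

Schema1 ∩ Schema2 = {Region}; its closure under F is {Region}.
Neither Schema1 nor Schema2 is contained in that closure, so the decomposition is lossy.

No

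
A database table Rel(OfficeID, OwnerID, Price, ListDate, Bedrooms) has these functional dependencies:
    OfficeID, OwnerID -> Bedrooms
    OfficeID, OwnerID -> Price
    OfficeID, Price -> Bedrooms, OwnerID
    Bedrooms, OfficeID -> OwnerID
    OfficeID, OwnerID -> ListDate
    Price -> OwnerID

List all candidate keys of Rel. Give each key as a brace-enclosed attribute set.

{Bedrooms, OfficeID}, {OfficeID, OwnerID}, {OfficeID, Price}

{OfficeID} never appears on the right of any FD, so every key must include it.
{Bedrooms, OfficeID} is a candidate key since {Bedrooms, OfficeID}⁺ = {Bedrooms, ListDate, OfficeID, OwnerID, Price} covers every attribute.
{OfficeID, OwnerID} is a candidate key since {OfficeID, OwnerID}⁺ = {Bedrooms, ListDate, OfficeID, OwnerID, Price} covers every attribute.
{OfficeID, Price} is a candidate key since {OfficeID, Price}⁺ = {Bedrooms, ListDate, OfficeID, OwnerID, Price} covers every attribute.
No proper subset of any of these is a key, and no other minimal superkey exists.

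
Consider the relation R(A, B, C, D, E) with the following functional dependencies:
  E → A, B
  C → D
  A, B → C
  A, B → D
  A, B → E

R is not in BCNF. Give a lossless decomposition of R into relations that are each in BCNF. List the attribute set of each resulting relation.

{A, B, C, E}; {C, D}

Candidate keys of the original relation: {A, B}, {E}.
{A, B, C, D, E}: {C} determines {C, D} here but is not a superkey — split on C → D, giving {C, D} and {A, B, C, E}.
{C, D}: every determinant is a superkey — BCNF.
{A, B, C, E}: every determinant is a superkey — BCNF.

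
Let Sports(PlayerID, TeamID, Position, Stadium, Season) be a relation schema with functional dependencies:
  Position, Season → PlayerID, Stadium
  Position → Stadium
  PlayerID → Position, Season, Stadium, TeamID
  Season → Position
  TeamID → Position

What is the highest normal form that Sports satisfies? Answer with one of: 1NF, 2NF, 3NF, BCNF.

Candidate keys: {PlayerID}, {Season}. Prime attributes: {PlayerID, Season}.
For Position → Stadium we have {Position}⁺ = {Position, Stadium}; {Position} is not a superkey, so BCNF fails.
Because {Stadium} is non-prime and the left side of Position → Stadium is not a superkey, the relation is not in 3NF.
All keys have size 1, which rules out partial dependencies — 2NF is satisfied.

2NF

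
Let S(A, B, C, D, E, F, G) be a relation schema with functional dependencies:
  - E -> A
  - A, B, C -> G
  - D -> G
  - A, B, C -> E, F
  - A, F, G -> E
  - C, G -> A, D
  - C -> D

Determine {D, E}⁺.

{A, D, E, G}

Start with {D, E}.
E -> A applies; add {A} → now {A, D, E}.
D -> G applies; add {G} → now {A, D, E, G}.
No further FD applies.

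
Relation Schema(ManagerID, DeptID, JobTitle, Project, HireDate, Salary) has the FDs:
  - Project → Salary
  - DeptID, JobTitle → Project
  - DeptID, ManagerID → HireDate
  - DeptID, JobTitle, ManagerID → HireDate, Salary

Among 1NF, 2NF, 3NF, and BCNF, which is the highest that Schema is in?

1NF

Candidate key: {DeptID, JobTitle, ManagerID}. Prime attributes: {DeptID, JobTitle, ManagerID}.
Project → Salary: {Project}⁺ = {Project, Salary}, which is not all of the attributes, so the left side is not a superkey — BCNF is violated.
Project → Salary has non-prime {Salary} on the right and a non-superkey on the left, so 3NF fails.
Since {DeptID, JobTitle} ⊂ {DeptID, JobTitle, ManagerID} and {DeptID, JobTitle}⁺ ⊇ {Project, Salary} with {Project, Salary} non-prime, there is a partial dependency; 2NF fails.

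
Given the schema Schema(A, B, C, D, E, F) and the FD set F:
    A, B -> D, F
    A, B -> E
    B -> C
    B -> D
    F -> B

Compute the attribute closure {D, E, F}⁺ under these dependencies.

{B, C, D, E, F}

Start with {D, E, F}.
F -> B applies; add {B} → now {B, D, E, F}.
B -> C applies; add {C} → now {B, C, D, E, F}.
No further FD applies.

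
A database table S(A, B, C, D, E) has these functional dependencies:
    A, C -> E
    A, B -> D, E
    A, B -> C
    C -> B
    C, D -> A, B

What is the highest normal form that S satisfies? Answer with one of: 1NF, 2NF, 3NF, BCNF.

Candidate keys: {A, B}, {A, C}, {C, D}. Prime attributes: {A, B, C, D}.
C -> B breaks BCNF: {C}⁺ = {B, C}, so {C} is not a superkey.
Its right-hand attributes {B} are all prime, as are those of every other non-superkey FD — the relation is in 3NF.

3NF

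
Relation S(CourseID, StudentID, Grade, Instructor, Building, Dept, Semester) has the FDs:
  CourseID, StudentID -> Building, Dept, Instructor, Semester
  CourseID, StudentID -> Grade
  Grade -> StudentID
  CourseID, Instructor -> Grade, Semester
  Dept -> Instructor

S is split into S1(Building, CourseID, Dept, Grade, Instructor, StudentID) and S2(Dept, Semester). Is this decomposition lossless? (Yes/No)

Common attributes: {Dept}; their closure is {Dept, Instructor}.
The closure covers neither S1 nor S2 entirely; the join is not lossless.

No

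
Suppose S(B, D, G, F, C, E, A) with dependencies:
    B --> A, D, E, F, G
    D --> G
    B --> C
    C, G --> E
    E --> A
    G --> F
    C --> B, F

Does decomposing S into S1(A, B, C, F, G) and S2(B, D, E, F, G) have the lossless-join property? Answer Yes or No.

Yes

The shared attributes are {B, F, G} and {B, F, G}⁺ = {A, B, C, D, E, F, G}.
This includes all of S1, so the common attributes are a superkey of S1 — the join is lossless.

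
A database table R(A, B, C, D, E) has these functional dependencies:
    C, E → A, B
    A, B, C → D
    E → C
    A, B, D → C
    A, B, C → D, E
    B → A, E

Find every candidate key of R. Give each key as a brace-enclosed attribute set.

Closure of {B} is {A, B, C, D, E}, the whole schema; {B} is a candidate key.
Closure of {E} is {A, B, C, D, E}, the whole schema; {E} is a candidate key.
These are minimal and exhaustive — every other superkey contains one of them.

{B}, {E}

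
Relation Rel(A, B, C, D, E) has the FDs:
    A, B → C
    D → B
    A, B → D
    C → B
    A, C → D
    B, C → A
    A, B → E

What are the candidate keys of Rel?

{C} is a candidate key since {C}⁺ = {A, B, C, D, E} covers every attribute.
{A, B} is a candidate key since {A, B}⁺ = {A, B, C, D, E} covers every attribute.
{A, D} is a candidate key since {A, D}⁺ = {A, B, C, D, E} covers every attribute.
No proper subset of any of these is a key, and no other minimal superkey exists.

{A, B}, {A, D}, {C}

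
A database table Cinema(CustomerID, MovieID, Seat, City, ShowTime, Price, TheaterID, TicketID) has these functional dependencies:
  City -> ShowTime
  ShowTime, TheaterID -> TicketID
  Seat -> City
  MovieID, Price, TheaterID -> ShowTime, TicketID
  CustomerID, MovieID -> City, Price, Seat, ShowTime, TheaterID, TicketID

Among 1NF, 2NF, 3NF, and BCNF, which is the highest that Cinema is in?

2NF

Candidate key: {CustomerID, MovieID}. Prime attributes: {CustomerID, MovieID}.
City -> ShowTime: {City}⁺ = {City, ShowTime}, which is not all of the attributes, so the left side is not a superkey — BCNF is violated.
City -> ShowTime determines the non-prime attribute {ShowTime} from a non-superkey — 3NF is violated.
No proper subset of a key has a non-prime attribute in its closure, so there is no partial dependency; 2NF holds.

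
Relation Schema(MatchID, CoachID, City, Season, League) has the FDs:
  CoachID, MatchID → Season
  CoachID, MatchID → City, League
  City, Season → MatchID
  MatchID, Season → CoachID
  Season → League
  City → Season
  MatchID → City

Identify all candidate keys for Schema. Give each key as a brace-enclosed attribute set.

{City}, {MatchID}

{City}⁺ = {City, CoachID, League, MatchID, Season}, which is every attribute, so {City} is a candidate key.
{MatchID}⁺ = {City, CoachID, League, MatchID, Season}, which is every attribute, so {MatchID} is a candidate key.
These are minimal and exhaustive — every other superkey contains one of them.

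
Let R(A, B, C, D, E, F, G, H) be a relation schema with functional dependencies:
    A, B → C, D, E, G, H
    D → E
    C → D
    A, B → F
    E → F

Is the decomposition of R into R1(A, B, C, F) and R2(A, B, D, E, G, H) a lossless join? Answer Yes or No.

Yes

R1 ∩ R2 = {A, B}; its closure under F is {A, B, C, D, E, F, G, H}.
R1 is contained in that closure, so R1 ∩ R2 → R1 holds and the join is lossless.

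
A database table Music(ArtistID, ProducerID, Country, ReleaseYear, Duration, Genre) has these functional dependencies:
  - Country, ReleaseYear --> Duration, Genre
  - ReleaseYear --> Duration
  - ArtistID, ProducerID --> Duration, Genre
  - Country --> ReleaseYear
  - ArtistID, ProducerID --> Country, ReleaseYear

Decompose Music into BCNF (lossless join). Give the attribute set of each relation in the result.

Candidate key of the original relation: {ArtistID, ProducerID}.
{ArtistID, Country, Duration, Genre, ProducerID, ReleaseYear}: {Country, ReleaseYear} determines {Country, Duration, Genre, ReleaseYear} here but is not a superkey — split on Country, ReleaseYear --> Duration, Genre, giving {Country, Duration, Genre, ReleaseYear} and {ArtistID, Country, ProducerID, ReleaseYear}.
{Country, Duration, Genre, ReleaseYear}: {ReleaseYear} determines {Duration, ReleaseYear} here but is not a superkey — split on ReleaseYear --> Duration, giving {Duration, ReleaseYear} and {Country, Genre, ReleaseYear}.
{Duration, ReleaseYear} is in BCNF.
{Country, Genre, ReleaseYear} is in BCNF.
{ArtistID, Country, ProducerID, ReleaseYear}: {Country} determines {Country, ReleaseYear} here but is not a superkey — split on Country --> ReleaseYear, giving {Country, ReleaseYear} and {ArtistID, Country, ProducerID}.
{Country, ReleaseYear} is in BCNF.
{ArtistID, Country, ProducerID} is in BCNF.

{ArtistID, Country, ProducerID}; {Country, Genre, ReleaseYear}; {Duration, ReleaseYear}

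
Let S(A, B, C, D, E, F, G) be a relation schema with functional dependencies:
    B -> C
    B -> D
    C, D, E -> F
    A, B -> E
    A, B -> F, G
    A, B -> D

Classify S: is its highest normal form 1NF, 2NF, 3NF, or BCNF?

Candidate key: {A, B}. Prime attributes: {A, B}.
B -> C breaks BCNF: {B}⁺ = {B, C, D}, so {B} is not a superkey.
Because {C} is non-prime and the left side of B -> C is not a superkey, the relation is not in 3NF.
{B} is a proper subset of the key {A, B}, and {B}⁺ contains the non-prime attributes {C, D} — a partial dependency, so 2NF is violated.

1NF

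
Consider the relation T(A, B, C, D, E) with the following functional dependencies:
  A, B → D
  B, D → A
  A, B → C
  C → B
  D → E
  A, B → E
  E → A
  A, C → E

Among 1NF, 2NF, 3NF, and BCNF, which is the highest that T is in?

Candidate keys: {A, B}, {A, C}, {B, D}, {B, E}, {C, D}, {C, E}. Prime attributes: {A, B, C, D, E}.
C → B: {C}⁺ = {B, C}, which is not all of the attributes, so the left side is not a superkey — BCNF is violated.
Its right-hand attributes {B} are all prime, as are those of every other non-superkey FD — the relation is in 3NF.

3NF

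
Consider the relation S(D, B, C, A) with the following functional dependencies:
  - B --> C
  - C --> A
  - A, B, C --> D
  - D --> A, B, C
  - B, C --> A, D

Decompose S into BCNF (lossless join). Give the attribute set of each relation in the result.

{A, C}; {B, C, D}

Candidate keys of the original relation: {B}, {D}.
Within {A, B, C, D}: {C}⁺ ∩ {A, B, C, D} = {A, C}, not the whole set, so C --> A violates BCNF; decompose into {A, C} and {B, C, D}.
{A, C} has no BCNF violation.
{B, C, D} has no BCNF violation.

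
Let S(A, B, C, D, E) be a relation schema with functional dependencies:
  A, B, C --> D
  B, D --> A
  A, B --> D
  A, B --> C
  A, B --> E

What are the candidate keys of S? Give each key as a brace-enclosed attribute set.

{A, B}, {B, D}

{B} never appears on the right of any FD, so every key must include it.
{A, B} is a candidate key since {A, B}⁺ = {A, B, C, D, E} covers every attribute.
{B, D} is a candidate key since {B, D}⁺ = {A, B, C, D, E} covers every attribute.
These are minimal and exhaustive — every other superkey contains one of them.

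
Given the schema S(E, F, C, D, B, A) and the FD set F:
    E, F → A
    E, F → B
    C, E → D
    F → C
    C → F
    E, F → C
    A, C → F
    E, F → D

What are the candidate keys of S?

{C, E}, {E, F}

{E} never appears on the right of any FD, so every key must include it.
{C, E} is a candidate key since {C, E}⁺ = {A, B, C, D, E, F} covers every attribute.
{E, F} is a candidate key since {E, F}⁺ = {A, B, C, D, E, F} covers every attribute.
Any other superkey properly contains one of these, so there are no further candidate keys.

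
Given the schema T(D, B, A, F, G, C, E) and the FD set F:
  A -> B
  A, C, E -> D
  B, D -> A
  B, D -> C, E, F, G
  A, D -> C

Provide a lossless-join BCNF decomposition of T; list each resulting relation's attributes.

Candidate keys of the original relation: {A, C, E}, {A, D}, {B, D}.
{A, B, C, D, E, F, G}: {A} determines {A, B} here but is not a superkey — split on A -> B, giving {A, B} and {A, C, D, E, F, G}.
{A, B}: every determinant is a superkey — BCNF.
{A, C, D, E, F, G}: every determinant is a superkey — BCNF.

{A, B}; {A, C, D, E, F, G}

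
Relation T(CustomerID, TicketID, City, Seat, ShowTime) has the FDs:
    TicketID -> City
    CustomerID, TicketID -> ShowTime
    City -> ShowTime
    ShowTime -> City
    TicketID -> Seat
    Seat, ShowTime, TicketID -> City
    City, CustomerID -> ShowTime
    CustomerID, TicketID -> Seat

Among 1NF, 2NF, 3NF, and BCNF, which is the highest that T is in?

Candidate key: {CustomerID, TicketID}. Prime attributes: {CustomerID, TicketID}.
TicketID -> City breaks BCNF: {TicketID}⁺ = {City, Seat, ShowTime, TicketID}, so {TicketID} is not a superkey.
Because {City} is non-prime and the left side of TicketID -> City is not a superkey, the relation is not in 3NF.
Since {TicketID} ⊂ {CustomerID, TicketID} and {TicketID}⁺ ⊇ {City, Seat, ShowTime} with {City, Seat, ShowTime} non-prime, there is a partial dependency; 2NF fails.

1NF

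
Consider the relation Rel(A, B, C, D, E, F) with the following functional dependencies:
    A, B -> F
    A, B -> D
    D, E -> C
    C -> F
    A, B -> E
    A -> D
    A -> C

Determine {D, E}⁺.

{C, D, E, F}

Start with {D, E}.
D, E -> C applies; add {C} → now {C, D, E}.
C -> F applies; add {F} → now {C, D, E, F}.
No further FD applies.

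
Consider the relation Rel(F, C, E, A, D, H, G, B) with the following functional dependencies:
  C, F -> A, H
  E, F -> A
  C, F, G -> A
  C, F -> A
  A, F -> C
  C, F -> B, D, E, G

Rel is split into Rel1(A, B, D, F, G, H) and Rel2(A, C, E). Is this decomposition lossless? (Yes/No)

Common attributes: {A}; their closure is {A}.
The closure covers neither Rel1 nor Rel2 entirely; the join is not lossless.

No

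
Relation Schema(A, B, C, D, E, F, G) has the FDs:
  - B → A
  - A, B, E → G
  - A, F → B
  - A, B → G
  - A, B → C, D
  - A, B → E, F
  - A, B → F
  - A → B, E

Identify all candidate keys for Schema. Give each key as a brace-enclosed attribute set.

{A}⁺ = {A, B, C, D, E, F, G} — all of the relation — so {A} is a candidate key.
{B}⁺ = {A, B, C, D, E, F, G} — all of the relation — so {B} is a candidate key.
Any other superkey properly contains one of these, so there are no further candidate keys.

{A}, {B}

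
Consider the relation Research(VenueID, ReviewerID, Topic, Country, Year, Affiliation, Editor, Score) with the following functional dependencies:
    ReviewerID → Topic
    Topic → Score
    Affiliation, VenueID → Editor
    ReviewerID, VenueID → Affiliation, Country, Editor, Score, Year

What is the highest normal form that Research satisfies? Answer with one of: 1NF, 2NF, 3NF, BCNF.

1NF

Candidate key: {ReviewerID, VenueID}. Prime attributes: {ReviewerID, VenueID}.
ReviewerID → Topic: {ReviewerID}⁺ = {ReviewerID, Score, Topic}, which is not all of the attributes, so the left side is not a superkey — BCNF is violated.
ReviewerID → Topic has non-prime {Topic} on the right and a non-superkey on the left, so 3NF fails.
The proper key subset {ReviewerID} of {ReviewerID, VenueID} determines non-prime {Score, Topic}, so the relation is not even in 2NF.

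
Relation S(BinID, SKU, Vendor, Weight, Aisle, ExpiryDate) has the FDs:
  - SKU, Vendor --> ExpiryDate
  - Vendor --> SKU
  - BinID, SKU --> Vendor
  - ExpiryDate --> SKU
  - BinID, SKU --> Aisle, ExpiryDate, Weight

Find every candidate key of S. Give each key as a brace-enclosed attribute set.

{BinID, ExpiryDate}, {BinID, SKU}, {BinID, Vendor}

Attributes never on any right-hand side: {BinID} — every candidate key must contain it.
{BinID, ExpiryDate}⁺ = {Aisle, BinID, ExpiryDate, SKU, Vendor, Weight} — all of the relation — so {BinID, ExpiryDate} is a candidate key.
{BinID, SKU}⁺ = {Aisle, BinID, ExpiryDate, SKU, Vendor, Weight} — all of the relation — so {BinID, SKU} is a candidate key.
{BinID, Vendor}⁺ = {Aisle, BinID, ExpiryDate, SKU, Vendor, Weight} — all of the relation — so {BinID, Vendor} is a candidate key.
These are minimal and exhaustive — every other superkey contains one of them.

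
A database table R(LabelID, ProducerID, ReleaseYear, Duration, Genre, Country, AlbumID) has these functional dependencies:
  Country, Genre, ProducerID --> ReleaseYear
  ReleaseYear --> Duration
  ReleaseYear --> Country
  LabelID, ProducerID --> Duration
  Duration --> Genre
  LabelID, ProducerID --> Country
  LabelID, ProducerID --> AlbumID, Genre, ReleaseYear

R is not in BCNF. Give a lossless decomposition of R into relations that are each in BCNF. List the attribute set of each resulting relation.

{AlbumID, Country, Genre, LabelID, ProducerID}; {Country, Duration, ReleaseYear}; {Duration, Genre}; {ProducerID, ReleaseYear}

Candidate key of the original relation: {LabelID, ProducerID}.
{AlbumID, Country, Duration, Genre, LabelID, ProducerID, ReleaseYear}: {Country, Genre, ProducerID} determines {Country, Duration, Genre, ProducerID, ReleaseYear} here but is not a superkey — split on Country, Genre, ProducerID --> Duration, ReleaseYear, giving {Country, Duration, Genre, ProducerID, ReleaseYear} and {AlbumID, Country, Genre, LabelID, ProducerID}.
{Country, Duration, Genre, ProducerID, ReleaseYear}: {ReleaseYear} determines {Country, Duration, Genre, ReleaseYear} here but is not a superkey — split on ReleaseYear --> Country, Duration, Genre, giving {Country, Duration, Genre, ReleaseYear} and {ProducerID, ReleaseYear}.
{Country, Duration, Genre, ReleaseYear}: {Duration} determines {Duration, Genre} here but is not a superkey — split on Duration --> Genre, giving {Duration, Genre} and {Country, Duration, ReleaseYear}.
{Duration, Genre} has no BCNF violation.
{Country, Duration, ReleaseYear} has no BCNF violation.
{ProducerID, ReleaseYear} has no BCNF violation.
{AlbumID, Country, Genre, LabelID, ProducerID} has no BCNF violation.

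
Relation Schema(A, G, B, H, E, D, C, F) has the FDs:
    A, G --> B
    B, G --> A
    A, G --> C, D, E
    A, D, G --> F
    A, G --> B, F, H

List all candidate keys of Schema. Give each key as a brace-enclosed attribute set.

{A, G}, {B, G}

No FD produces {G}, so it must be in every candidate key.
{A, G}⁺ = {A, B, C, D, E, F, G, H}, which is every attribute, so {A, G} is a candidate key.
{B, G}⁺ = {A, B, C, D, E, F, G, H}, which is every attribute, so {B, G} is a candidate key.
No proper subset of any of these is a key, and no other minimal superkey exists.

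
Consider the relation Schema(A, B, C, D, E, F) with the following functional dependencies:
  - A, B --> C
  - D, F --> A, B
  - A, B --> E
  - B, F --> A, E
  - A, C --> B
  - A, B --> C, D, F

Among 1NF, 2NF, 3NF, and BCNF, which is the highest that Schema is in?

Candidate keys: {A, B}, {A, C}, {B, F}, {D, F}. Prime attributes: {A, B, C, D, F}.
The left-hand side of every FD is a superkey, so BCNF is satisfied.

BCNF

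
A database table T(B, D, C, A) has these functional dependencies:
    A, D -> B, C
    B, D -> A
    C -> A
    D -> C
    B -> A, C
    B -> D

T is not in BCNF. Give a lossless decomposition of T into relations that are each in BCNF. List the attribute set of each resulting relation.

{A, C}; {B, C, D}

Candidate keys of the original relation: {B}, {D}.
{A, B, C, D}: {C} determines {A, C} here but is not a superkey — split on C -> A, giving {A, C} and {B, C, D}.
{A, C} has no BCNF violation.
{B, C, D} has no BCNF violation.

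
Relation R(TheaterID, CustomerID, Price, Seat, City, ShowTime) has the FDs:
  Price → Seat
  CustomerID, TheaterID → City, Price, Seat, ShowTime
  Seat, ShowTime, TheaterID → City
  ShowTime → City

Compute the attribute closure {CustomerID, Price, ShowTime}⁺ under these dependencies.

{City, CustomerID, Price, Seat, ShowTime}

Start with {CustomerID, Price, ShowTime}.
Price → Seat applies; add {Seat} → now {CustomerID, Price, Seat, ShowTime}.
ShowTime → City applies; add {City} → now {City, CustomerID, Price, Seat, ShowTime}.
No further FD applies.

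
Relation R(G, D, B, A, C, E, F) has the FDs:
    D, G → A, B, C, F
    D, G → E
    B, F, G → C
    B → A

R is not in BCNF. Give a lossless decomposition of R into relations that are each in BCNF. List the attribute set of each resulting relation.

Candidate key of the original relation: {D, G}.
In {A, B, C, D, E, F, G}, {B, F, G} is not a superkey ({B, F, G}⁺ restricted to this set is {A, B, C, F, G}), so split on B, F, G → A, C into {A, B, C, F, G} and {B, D, E, F, G}.
In {A, B, C, F, G}, {B} is not a superkey ({B}⁺ restricted to this set is {A, B}), so split on B → A into {A, B} and {B, C, F, G}.
{A, B} is in BCNF.
{B, C, F, G} is in BCNF.
{B, D, E, F, G} is in BCNF.

{A, B}; {B, C, F, G}; {B, D, E, F, G}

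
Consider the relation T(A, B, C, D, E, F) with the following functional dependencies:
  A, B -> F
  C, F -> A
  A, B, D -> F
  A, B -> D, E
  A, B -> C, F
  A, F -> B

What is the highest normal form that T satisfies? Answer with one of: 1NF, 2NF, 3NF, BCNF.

BCNF

Candidate keys: {A, B}, {A, F}, {C, F}. Prime attributes: {A, B, C, F}.
Every FD has a superkey on the left, so the relation is in BCNF.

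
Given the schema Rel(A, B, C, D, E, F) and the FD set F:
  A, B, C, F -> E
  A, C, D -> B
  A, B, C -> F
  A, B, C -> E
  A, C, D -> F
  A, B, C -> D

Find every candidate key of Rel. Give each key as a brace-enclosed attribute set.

{A, C} never appear on the right of any FD, so every key must include all of them.
{A, B, C}⁺ = {A, B, C, D, E, F}, which is every attribute, so {A, B, C} is a candidate key.
{A, C, D}⁺ = {A, B, C, D, E, F}, which is every attribute, so {A, C, D} is a candidate key.
Any other superkey properly contains one of these, so there are no further candidate keys.

{A, B, C}, {A, C, D}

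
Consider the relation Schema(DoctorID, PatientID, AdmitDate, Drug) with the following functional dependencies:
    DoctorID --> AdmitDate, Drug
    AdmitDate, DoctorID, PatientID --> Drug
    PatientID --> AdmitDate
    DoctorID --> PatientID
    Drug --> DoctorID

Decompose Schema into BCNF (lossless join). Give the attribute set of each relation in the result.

{AdmitDate, PatientID}; {DoctorID, Drug, PatientID}

Candidate keys of the original relation: {DoctorID}, {Drug}.
Within {AdmitDate, DoctorID, Drug, PatientID}: {PatientID}⁺ ∩ {AdmitDate, DoctorID, Drug, PatientID} = {AdmitDate, PatientID}, not the whole set, so PatientID --> AdmitDate violates BCNF; decompose into {AdmitDate, PatientID} and {DoctorID, Drug, PatientID}.
{AdmitDate, PatientID}: every determinant is a superkey — BCNF.
{DoctorID, Drug, PatientID}: every determinant is a superkey — BCNF.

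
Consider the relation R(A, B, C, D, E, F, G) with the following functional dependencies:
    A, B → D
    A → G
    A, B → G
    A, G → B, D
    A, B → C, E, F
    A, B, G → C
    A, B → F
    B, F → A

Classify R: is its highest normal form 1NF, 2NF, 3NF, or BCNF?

BCNF

Candidate keys: {A}, {B, F}. Prime attributes: {A, B, F}.
The left-hand side of every FD is a superkey, so BCNF is satisfied.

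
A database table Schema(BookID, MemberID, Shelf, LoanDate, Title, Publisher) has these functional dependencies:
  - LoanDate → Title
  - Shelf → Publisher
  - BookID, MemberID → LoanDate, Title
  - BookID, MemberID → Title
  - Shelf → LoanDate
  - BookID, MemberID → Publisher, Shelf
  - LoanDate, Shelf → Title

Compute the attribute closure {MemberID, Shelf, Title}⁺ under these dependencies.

Start with {MemberID, Shelf, Title}.
Shelf → Publisher applies; add {Publisher} → now {MemberID, Publisher, Shelf, Title}.
Shelf → LoanDate applies; add {LoanDate} → now {LoanDate, MemberID, Publisher, Shelf, Title}.
No further FD applies.

{LoanDate, MemberID, Publisher, Shelf, Title}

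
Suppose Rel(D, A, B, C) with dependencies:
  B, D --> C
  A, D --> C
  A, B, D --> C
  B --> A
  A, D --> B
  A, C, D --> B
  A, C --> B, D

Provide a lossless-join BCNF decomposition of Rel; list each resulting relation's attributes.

{A, B}; {B, C, D}

Candidate keys of the original relation: {A, C}, {A, D}, {B, C}, {B, D}.
{A, B, C, D}: {B} determines {A, B} here but is not a superkey — split on B --> A, giving {A, B} and {B, C, D}.
{A, B} is in BCNF.
{B, C, D} is in BCNF.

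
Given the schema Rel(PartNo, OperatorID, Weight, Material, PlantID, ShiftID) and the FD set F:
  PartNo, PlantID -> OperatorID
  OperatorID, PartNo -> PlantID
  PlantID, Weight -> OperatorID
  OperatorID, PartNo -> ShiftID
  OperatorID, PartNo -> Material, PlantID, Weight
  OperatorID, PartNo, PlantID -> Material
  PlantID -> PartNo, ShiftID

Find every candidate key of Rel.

{PlantID} is a candidate key since {PlantID}⁺ = {Material, OperatorID, PartNo, PlantID, ShiftID, Weight} covers every attribute.
{OperatorID, PartNo} is a candidate key since {OperatorID, PartNo}⁺ = {Material, OperatorID, PartNo, PlantID, ShiftID, Weight} covers every attribute.
These are minimal and exhaustive — every other superkey contains one of them.

{OperatorID, PartNo}, {PlantID}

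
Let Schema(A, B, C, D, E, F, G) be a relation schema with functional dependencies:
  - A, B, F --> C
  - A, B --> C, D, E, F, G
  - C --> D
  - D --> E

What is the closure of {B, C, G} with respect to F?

Start with {B, C, G}.
C --> D applies; add {D} → now {B, C, D, G}.
D --> E applies; add {E} → now {B, C, D, E, G}.
No further FD applies.

{B, C, D, E, G}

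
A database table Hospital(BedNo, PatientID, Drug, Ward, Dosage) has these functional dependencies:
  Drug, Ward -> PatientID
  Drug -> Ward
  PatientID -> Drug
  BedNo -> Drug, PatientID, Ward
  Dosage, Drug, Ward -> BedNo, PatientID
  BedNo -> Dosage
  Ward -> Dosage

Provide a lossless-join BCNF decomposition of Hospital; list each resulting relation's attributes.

Candidate keys of the original relation: {BedNo}, {Drug}, {PatientID}.
{BedNo, Dosage, Drug, PatientID, Ward}: {Ward} determines {Dosage, Ward} here but is not a superkey — split on Ward -> Dosage, giving {Dosage, Ward} and {BedNo, Drug, PatientID, Ward}.
{Dosage, Ward} has no BCNF violation.
{BedNo, Drug, PatientID, Ward} has no BCNF violation.

{BedNo, Drug, PatientID, Ward}; {Dosage, Ward}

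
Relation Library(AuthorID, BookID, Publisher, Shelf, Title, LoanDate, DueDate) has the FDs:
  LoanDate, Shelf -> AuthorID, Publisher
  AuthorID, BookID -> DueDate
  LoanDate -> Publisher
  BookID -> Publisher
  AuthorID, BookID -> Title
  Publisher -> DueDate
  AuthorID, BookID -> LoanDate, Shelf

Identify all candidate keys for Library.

{AuthorID, BookID}, {BookID, LoanDate, Shelf}

Attributes never on any right-hand side: {BookID} — every candidate key must contain it.
{AuthorID, BookID} is a candidate key since {AuthorID, BookID}⁺ = {AuthorID, BookID, DueDate, LoanDate, Publisher, Shelf, Title} covers every attribute.
{BookID, LoanDate, Shelf} is a candidate key since {BookID, LoanDate, Shelf}⁺ = {AuthorID, BookID, DueDate, LoanDate, Publisher, Shelf, Title} covers every attribute.
No proper subset of any of these is a key, and no other minimal superkey exists.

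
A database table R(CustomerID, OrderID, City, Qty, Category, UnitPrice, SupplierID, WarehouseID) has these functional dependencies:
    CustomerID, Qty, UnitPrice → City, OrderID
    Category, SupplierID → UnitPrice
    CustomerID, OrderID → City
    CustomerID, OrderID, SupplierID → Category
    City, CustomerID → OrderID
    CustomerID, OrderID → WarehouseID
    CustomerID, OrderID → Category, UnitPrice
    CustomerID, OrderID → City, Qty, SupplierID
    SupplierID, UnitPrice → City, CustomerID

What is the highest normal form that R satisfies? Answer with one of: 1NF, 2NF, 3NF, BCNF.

BCNF

Candidate keys: {Category, SupplierID}, {City, CustomerID}, {CustomerID, OrderID}, {CustomerID, Qty, UnitPrice}, {SupplierID, UnitPrice}. Prime attributes: {Category, City, CustomerID, OrderID, Qty, SupplierID, UnitPrice}.
The left-hand side of every FD is a superkey, so BCNF is satisfied.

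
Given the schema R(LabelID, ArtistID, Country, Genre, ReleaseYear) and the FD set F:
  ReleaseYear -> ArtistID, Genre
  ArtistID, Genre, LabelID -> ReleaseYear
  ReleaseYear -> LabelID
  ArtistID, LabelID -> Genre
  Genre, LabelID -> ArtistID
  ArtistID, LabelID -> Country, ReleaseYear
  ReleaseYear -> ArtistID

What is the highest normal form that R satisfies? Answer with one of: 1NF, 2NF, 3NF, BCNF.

Candidate keys: {ArtistID, LabelID}, {Genre, LabelID}, {ReleaseYear}. Prime attributes: {ArtistID, Genre, LabelID, ReleaseYear}.
The left-hand side of every FD is a superkey, so BCNF is satisfied.

BCNF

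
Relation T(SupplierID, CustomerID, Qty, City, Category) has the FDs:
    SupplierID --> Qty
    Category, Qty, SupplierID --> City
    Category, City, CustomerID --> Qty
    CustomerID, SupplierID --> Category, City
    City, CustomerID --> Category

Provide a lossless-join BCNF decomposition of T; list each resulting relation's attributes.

{Category, City, CustomerID}; {City, CustomerID, SupplierID}; {Qty, SupplierID}

Candidate key of the original relation: {CustomerID, SupplierID}.
Within {Category, City, CustomerID, Qty, SupplierID}: {SupplierID}⁺ ∩ {Category, City, CustomerID, Qty, SupplierID} = {Qty, SupplierID}, not the whole set, so SupplierID --> Qty violates BCNF; decompose into {Qty, SupplierID} and {Category, City, CustomerID, SupplierID}.
{Qty, SupplierID} is in BCNF.
Within {Category, City, CustomerID, SupplierID}: {City, CustomerID}⁺ ∩ {Category, City, CustomerID, SupplierID} = {Category, City, CustomerID}, not the whole set, so City, CustomerID --> Category violates BCNF; decompose into {Category, City, CustomerID} and {City, CustomerID, SupplierID}.
{Category, City, CustomerID} is in BCNF.
{City, CustomerID, SupplierID} is in BCNF.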